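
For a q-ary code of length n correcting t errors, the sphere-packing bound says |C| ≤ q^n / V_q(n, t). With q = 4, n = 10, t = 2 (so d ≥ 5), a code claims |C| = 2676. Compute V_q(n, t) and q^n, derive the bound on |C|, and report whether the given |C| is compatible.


V_q(n, t) = 436, q^n = 1048576, Hamming bound = 2404, |C| = 2676 > bound (violated).

Step 1: Compute V_q(n, t) = Σ_{j=0}^2 C(n, j) (q−1)^j.
  j = 0: C(10,0)·(3)^0 = 1·1 = 1.
  j = 1: C(10,1)·(3)^1 = 10·3 = 30.
  j = 2: C(10,2)·(3)^2 = 45·9 = 405.
  V_q(n, t) = 1 + 30 + 405 = 436.
Step 2: q^n = 4^10 = 1048576.
Step 3: Hamming bound ⌊q^n / V_q(n,t)⌋ = ⌊1048576/436⌋ = 2404.
Step 4: Compare |C| = 2676 to 2404: violated.
The claimed |C| lies above the Hamming bound, so no 4-ary code of length 10 with d ≥ 5 can have 2676 codewords.


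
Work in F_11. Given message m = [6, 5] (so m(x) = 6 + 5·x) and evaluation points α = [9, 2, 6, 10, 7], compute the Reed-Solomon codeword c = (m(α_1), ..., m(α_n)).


c = [7, 5, 3, 1, 8]

Message polynomial: m(x) = 6 + 5·x (mod 11).
For each evaluation point α_i, compute m(α_i) mod 11:
  α_1 = 9: Horner steps 5 → 7, so m(9) = 7.
  α_2 = 2: Horner steps 5 → 5, so m(2) = 5.
  α_3 = 6: Horner steps 5 → 3, so m(6) = 3.
  α_4 = 10: Horner steps 5 → 1, so m(10) = 1.
  α_5 = 7: Horner steps 5 → 8, so m(7) = 8.
Codeword c = [7, 5, 3, 1, 8] ∈ F_11^5.


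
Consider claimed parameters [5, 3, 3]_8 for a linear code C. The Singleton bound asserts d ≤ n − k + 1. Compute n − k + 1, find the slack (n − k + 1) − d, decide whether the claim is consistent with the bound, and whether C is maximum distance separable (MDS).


Singleton RHS = n − k + 1 = 3, slack = 0, bound satisfied, MDS.

Singleton bound: d ≤ n − k + 1.
Here n = 5, k = 3, so n − k + 1 = 3.
Given d = 3, check d ≤ 3: YES.
Slack = (n − k + 1) − d = 0.
The code is MDS (slack = 0).
Description: the claimed parameters are [5, 3, 3]_8; such a code would be MDS (meets Singleton bound).


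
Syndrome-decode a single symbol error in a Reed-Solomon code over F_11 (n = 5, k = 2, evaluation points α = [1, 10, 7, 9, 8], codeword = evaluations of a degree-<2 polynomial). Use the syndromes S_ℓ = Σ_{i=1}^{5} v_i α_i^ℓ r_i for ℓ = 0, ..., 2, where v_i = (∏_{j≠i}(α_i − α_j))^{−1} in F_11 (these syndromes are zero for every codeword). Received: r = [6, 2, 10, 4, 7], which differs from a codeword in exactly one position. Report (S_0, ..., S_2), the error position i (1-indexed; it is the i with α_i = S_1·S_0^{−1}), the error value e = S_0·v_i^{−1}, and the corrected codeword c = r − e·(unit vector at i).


S = (10, 1, 10), error at position 2, error magnitude e = 1, c = [6, 1, 10, 4, 7].

Step 1: column multipliers v_i = (∏_{j≠i}(α_i − α_j))^{−1} mod 11.
  i = 1 (α = 1): (1−10)(1−7)(1−9)(1−8) = (−9)·(−6)·(−8)·(−7) = 3024 ≡ 10, so v_1 = 10^{−1} = 10 (mod 11).
  i = 2 (α = 10): (10−1)(10−7)(10−9)(10−8) = 9·3·1·2 = 54 ≡ 10, so v_2 = 10^{−1} = 10 (mod 11).
  i = 3 (α = 7): (7−1)(7−10)(7−9)(7−8) = 6·(−3)·(−2)·(−1) = −36 ≡ 8, so v_3 = 8^{−1} = 7 (mod 11).
  i = 4 (α = 9): (9−1)(9−10)(9−7)(9−8) = 8·(−1)·2·1 = −16 ≡ 6, so v_4 = 6^{−1} = 2 (mod 11).
  i = 5 (α = 8): (8−1)(8−10)(8−7)(8−9) = 7·(−2)·1·(−1) = 14 ≡ 3, so v_5 = 3^{−1} = 4 (mod 11).
  v = [10, 10, 7, 2, 4].
Step 2: syndromes of r = [6, 2, 10, 4, 7] (all sums mod 11).
  S_0 = Σ v_i r_i = 10·6 + 10·2 + 7·10 + 2·4 + 4·7 = 186 ≡ 10.
  S_1 = Σ v_i α_i r_i = 10·1·6 + 10·10·2 + 7·7·10 + 2·9·4 + 4·8·7 = 1046 ≡ 1.
  α_i^2 mod 11 = [1, 1, 5, 4, 9].
  S_2 = Σ v_i α_i^2 r_i = 10·1·6 + 10·1·2 + 7·5·10 + 2·4·4 + 4·9·7 = 714 ≡ 10.
  S = (10, 1, 10) ≠ 0, so r is not a codeword (an error is present).
Step 3: locate the error. For a single error e at position i, S_ℓ = v_i·e·α_i^ℓ, so α_err = S_1/S_0.
  S_0^{−1} = 10^{−1} = 10 (mod 11), so α_err = 1·10 = 10 ≡ 10 = α_2. Error position i = 2.
  Consistency check: S_2/S_1 = 10·1 = 10 ≡ 10 = α_err ✓ (single-error assumption holds).
Step 4: error magnitude e = S_0/v_2 = S_0·∏_{j≠2}(α_2 − α_j) = 10·10 = 100 ≡ 1 (mod 11).
Step 5: correct position 2: c_2 = r_2 − e = 2 − 1 ≡ 1 (mod 11). Hence c = [6, 1, 10, 4, 7].
  Check: interpolating c through the α_i gives m(x) = 9 + 8·x (degree < 2) with m(α_i) = c_i for every i, so c is indeed a codeword.


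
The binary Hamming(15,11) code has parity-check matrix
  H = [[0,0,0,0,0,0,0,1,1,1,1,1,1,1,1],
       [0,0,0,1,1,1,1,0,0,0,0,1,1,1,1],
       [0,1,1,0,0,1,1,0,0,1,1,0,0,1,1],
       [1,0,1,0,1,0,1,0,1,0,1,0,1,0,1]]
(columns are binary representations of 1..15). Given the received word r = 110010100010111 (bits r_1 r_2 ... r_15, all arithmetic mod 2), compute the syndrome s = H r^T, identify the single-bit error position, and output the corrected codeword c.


s = (0, 1, 1, 0)^T, error position = 6, corrected codeword c = 110011100010111

Compute s = H r^T mod 2 one row at a time:
  s_1 = 0 + 0 + 0 + 1 + 0 + 1 + 1 + 1 = 4 ≡ 0 (mod 2).
  s_2 = 0 + 1 + 0 + 1 + 0 + 1 + 1 + 1 = 5 ≡ 1 (mod 2).
  s_3 = 1 + 0 + 0 + 1 + 0 + 1 + 1 + 1 = 5 ≡ 1 (mod 2).
  s_4 = 1 + 0 + 1 + 1 + 0 + 1 + 1 + 1 = 6 ≡ 0 (mod 2).
s = (0, 1, 1, 0)^T — this equals column 6 of H (binary 0110), so error is at position 6.
Correct: flip bit 6 of r = 110010100010111 to get c = 110011100010111.


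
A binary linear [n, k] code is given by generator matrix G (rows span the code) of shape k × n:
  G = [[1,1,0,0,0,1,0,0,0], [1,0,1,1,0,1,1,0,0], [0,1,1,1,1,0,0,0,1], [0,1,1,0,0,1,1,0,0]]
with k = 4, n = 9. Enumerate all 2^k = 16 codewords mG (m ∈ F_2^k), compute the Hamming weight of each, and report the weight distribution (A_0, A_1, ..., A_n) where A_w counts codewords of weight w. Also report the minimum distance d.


Weight distribution: A_0 = 1, A_2 = 1, A_3 = 4, A_4 = 3, A_5 = 4, A_6 = 3. Minimum distance d = 2.

Enumerate all 2^4 = 16 messages m ∈ F_2^4.
For each, compute codeword c = mG in F_2^9, then tally its weight.
  m = 0000 → c = 000000000, weight = 0.
  m = 1000 → c = 110001000, weight = 3.
  m = 0100 → c = 101101100, weight = 5.
  m = 1100 → c = 011100100, weight = 4.
  m = 0010 → c = 011110001, weight = 5.
  m = 1010 → c = 101111001, weight = 6.
  m = 0110 → c = 110011101, weight = 6.
  m = 1110 → c = 000010101, weight = 3.
  m = 0001 → c = 011001100, weight = 4.
  m = 1001 → c = 101000100, weight = 3.
  m = 0101 → c = 110100000, weight = 3.
  m = 1101 → c = 000101000, weight = 2.
  m = 0011 → c = 000111101, weight = 5.
  m = 1011 → c = 110110101, weight = 6.
  m = 0111 → c = 101010001, weight = 4.
  m = 1111 → c = 011011001, weight = 5.
Tally weights:
  weight 0: 1 codewords.
  weight 2: 1 codewords.
  weight 3: 4 codewords.
  weight 4: 3 codewords.
  weight 5: 4 codewords.
  weight 6: 3 codewords.
Minimum distance d = smallest w > 0 with A_w > 0 = 2.
Sanity: Σ A_w = 16 = 2^4 = 16 ✓.


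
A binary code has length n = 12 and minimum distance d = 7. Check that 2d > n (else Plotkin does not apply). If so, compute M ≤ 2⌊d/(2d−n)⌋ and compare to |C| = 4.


Plotkin bound M ≤ 6; given |C| = 4 ≤ bound (satisfied).

Check applicability: 2d = 14, n = 12.
2d − n = 2 > 0, so Plotkin applies.
Compute d/(2d−n) = 7/2 ≈ 3.5000.
⌊d/(2d−n)⌋ = 3.
Plotkin bound: M ≤ 2·3 = 6.
Given |C| = 4, check: satisfied.
This |C| is below the Plotkin bound.


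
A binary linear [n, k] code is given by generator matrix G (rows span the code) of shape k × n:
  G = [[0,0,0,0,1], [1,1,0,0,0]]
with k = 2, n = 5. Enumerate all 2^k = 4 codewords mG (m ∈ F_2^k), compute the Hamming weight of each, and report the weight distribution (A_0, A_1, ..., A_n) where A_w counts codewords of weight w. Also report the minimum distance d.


Weight distribution: A_0 = 1, A_1 = 1, A_2 = 1, A_3 = 1. Minimum distance d = 1.

Enumerate all 2^2 = 4 messages m ∈ F_2^2.
For each, compute codeword c = mG in F_2^5, then tally its weight.
  m = 00 → c = 00000, weight = 0.
  m = 10 → c = 00001, weight = 1.
  m = 01 → c = 11000, weight = 2.
  m = 11 → c = 11001, weight = 3.
Tally weights:
  weight 0: 1 codewords.
  weight 1: 1 codewords.
  weight 2: 1 codewords.
  weight 3: 1 codewords.
Minimum distance d = smallest w > 0 with A_w > 0 = 1.
Sanity: Σ A_w = 4 = 2^2 = 4 ✓.


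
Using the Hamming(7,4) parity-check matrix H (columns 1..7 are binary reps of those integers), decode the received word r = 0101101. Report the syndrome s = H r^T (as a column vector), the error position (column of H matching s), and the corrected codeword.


s = (1, 0, 0)^T, error position = 4, corrected codeword c = 0100101

Compute s = H r^T mod 2 one row at a time:
  s_1 = 1 + 1 + 0 + 1 = 3 ≡ 1 (mod 2).
  s_2 = 1 + 0 + 0 + 1 = 2 ≡ 0 (mod 2).
  s_3 = 0 + 0 + 1 + 1 = 2 ≡ 0 (mod 2).
s = (1, 0, 0)^T — this equals column 4 of H (binary 100), so error is at position 4.
Correct: flip bit 4 of r = 0101101 to get c = 0100101.


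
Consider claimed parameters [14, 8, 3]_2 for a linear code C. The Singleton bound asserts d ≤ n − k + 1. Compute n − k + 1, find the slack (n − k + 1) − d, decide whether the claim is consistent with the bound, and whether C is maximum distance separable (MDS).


Singleton RHS = n − k + 1 = 7, slack = 4, bound satisfied, not MDS.

Singleton bound: d ≤ n − k + 1.
Here n = 14, k = 8, so n − k + 1 = 7.
Given d = 3, check d ≤ 7: YES.
Slack = (n − k + 1) − d = 4.
The code is NOT MDS (slack = 4 > 0).
Description: the claimed parameters are [14, 8, 3]_2; such a code would be non-MDS.


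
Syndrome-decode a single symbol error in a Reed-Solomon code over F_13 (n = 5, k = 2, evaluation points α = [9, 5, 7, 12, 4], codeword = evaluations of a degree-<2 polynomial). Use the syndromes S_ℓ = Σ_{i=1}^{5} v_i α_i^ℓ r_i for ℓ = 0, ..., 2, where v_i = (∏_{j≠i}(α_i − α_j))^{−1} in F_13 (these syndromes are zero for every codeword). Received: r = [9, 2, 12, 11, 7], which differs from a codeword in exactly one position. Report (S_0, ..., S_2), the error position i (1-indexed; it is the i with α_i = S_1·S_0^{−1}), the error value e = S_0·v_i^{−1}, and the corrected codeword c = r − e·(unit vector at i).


S = (12, 9, 10), error at position 5, error magnitude e = 10, c = [9, 2, 12, 11, 10].

Step 1: column multipliers v_i = (∏_{j≠i}(α_i − α_j))^{−1} mod 13.
  i = 1 (α = 9): (9−5)(9−7)(9−12)(9−4) = 4·2·(−3)·5 = −120 ≡ 10, so v_1 = 10^{−1} = 4 (mod 13).
  i = 2 (α = 5): (5−9)(5−7)(5−12)(5−4) = (−4)·(−2)·(−7)·1 = −56 ≡ 9, so v_2 = 9^{−1} = 3 (mod 13).
  i = 3 (α = 7): (7−9)(7−5)(7−12)(7−4) = (−2)·2·(−5)·3 = 60 ≡ 8, so v_3 = 8^{−1} = 5 (mod 13).
  i = 4 (α = 12): (12−9)(12−5)(12−7)(12−4) = 3·7·5·8 = 840 ≡ 8, so v_4 = 8^{−1} = 5 (mod 13).
  i = 5 (α = 4): (4−9)(4−5)(4−7)(4−12) = (−5)·(−1)·(−3)·(−8) = 120 ≡ 3, so v_5 = 3^{−1} = 9 (mod 13).
  v = [4, 3, 5, 5, 9].
Step 2: syndromes of r = [9, 2, 12, 11, 7] (all sums mod 13).
  S_0 = Σ v_i r_i = 4·9 + 3·2 + 5·12 + 5·11 + 9·7 = 220 ≡ 12.
  S_1 = Σ v_i α_i r_i = 4·9·9 + 3·5·2 + 5·7·12 + 5·12·11 + 9·4·7 = 1686 ≡ 9.
  α_i^2 mod 13 = [3, 12, 10, 1, 3].
  S_2 = Σ v_i α_i^2 r_i = 4·3·9 + 3·12·2 + 5·10·12 + 5·1·11 + 9·3·7 = 1024 ≡ 10.
  S = (12, 9, 10) ≠ 0, so r is not a codeword (an error is present).
Step 3: locate the error. For a single error e at position i, S_ℓ = v_i·e·α_i^ℓ, so α_err = S_1/S_0.
  S_0^{−1} = 12^{−1} = 12 (mod 13), so α_err = 9·12 = 108 ≡ 4 = α_5. Error position i = 5.
  Consistency check: S_2/S_1 = 10·3 = 30 ≡ 4 = α_err ✓ (single-error assumption holds).
Step 4: error magnitude e = S_0/v_5 = S_0·∏_{j≠5}(α_5 − α_j) = 12·3 = 36 ≡ 10 (mod 13).
Step 5: correct position 5: c_5 = r_5 − e = 7 − 10 ≡ 10 (mod 13). Hence c = [9, 2, 12, 11, 10].
  Check: interpolating c through the α_i gives m(x) = 3 + 5·x (degree < 2) with m(α_i) = c_i for every i, so c is indeed a codeword.


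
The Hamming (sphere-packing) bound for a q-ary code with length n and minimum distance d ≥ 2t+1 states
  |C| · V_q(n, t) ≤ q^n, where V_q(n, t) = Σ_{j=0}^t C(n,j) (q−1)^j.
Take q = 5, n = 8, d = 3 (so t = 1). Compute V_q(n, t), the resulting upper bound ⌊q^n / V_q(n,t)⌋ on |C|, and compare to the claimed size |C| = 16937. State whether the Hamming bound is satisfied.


V_q(n, t) = 33, q^n = 390625, Hamming bound = 11837, |C| = 16937 > bound (violated).

Step 1: Compute V_q(n, t) = Σ_{j=0}^1 C(n, j) (q−1)^j.
  j = 0: C(8,0)·(4)^0 = 1·1 = 1.
  j = 1: C(8,1)·(4)^1 = 8·4 = 32.
  V_q(n, t) = 1 + 32 = 33.
Step 2: q^n = 5^8 = 390625.
Step 3: Hamming bound ⌊q^n / V_q(n,t)⌋ = ⌊390625/33⌋ = 11837.
Step 4: Compare |C| = 16937 to 11837: violated.
The claimed |C| lies above the Hamming bound, so no 5-ary code of length 8 with d ≥ 3 can have 16937 codewords.


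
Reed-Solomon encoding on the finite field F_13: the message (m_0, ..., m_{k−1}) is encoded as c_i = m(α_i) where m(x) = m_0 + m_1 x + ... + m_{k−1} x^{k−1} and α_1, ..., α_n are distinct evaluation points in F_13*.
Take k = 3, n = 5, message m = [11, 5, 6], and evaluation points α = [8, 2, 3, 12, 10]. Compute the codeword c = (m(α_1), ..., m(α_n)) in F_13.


c = [6, 6, 2, 12, 11]

Message polynomial: m(x) = 11 + 5·x + 6·x^2 (mod 13).
For each evaluation point α_i, compute m(α_i) mod 13:
  α_1 = 8: Horner steps 6 → 1 → 6, so m(8) = 6.
  α_2 = 2: Horner steps 6 → 4 → 6, so m(2) = 6.
  α_3 = 3: Horner steps 6 → 10 → 2, so m(3) = 2.
  α_4 = 12: Horner steps 6 → 12 → 12, so m(12) = 12.
  α_5 = 10: Horner steps 6 → 0 → 11, so m(10) = 11.
Codeword c = [6, 6, 2, 12, 11] ∈ F_13^5.


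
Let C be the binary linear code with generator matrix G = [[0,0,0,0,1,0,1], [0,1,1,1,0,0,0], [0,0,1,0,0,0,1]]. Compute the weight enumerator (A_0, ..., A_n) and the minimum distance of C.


Weight distribution: A_0 = 1, A_2 = 3, A_3 = 3, A_5 = 1. Minimum distance d = 2.

Enumerate all 2^3 = 8 messages m ∈ F_2^3.
For each, compute codeword c = mG in F_2^7, then tally its weight.
  m = 000 → c = 0000000, weight = 0.
  m = 100 → c = 0000101, weight = 2.
  m = 010 → c = 0111000, weight = 3.
  m = 110 → c = 0111101, weight = 5.
  m = 001 → c = 0010001, weight = 2.
  m = 101 → c = 0010100, weight = 2.
  m = 011 → c = 0101001, weight = 3.
  m = 111 → c = 0101100, weight = 3.
Tally weights:
  weight 0: 1 codewords.
  weight 2: 3 codewords.
  weight 3: 3 codewords.
  weight 5: 1 codewords.
Minimum distance d = smallest w > 0 with A_w > 0 = 2.
Sanity: Σ A_w = 8 = 2^3 = 8 ✓.


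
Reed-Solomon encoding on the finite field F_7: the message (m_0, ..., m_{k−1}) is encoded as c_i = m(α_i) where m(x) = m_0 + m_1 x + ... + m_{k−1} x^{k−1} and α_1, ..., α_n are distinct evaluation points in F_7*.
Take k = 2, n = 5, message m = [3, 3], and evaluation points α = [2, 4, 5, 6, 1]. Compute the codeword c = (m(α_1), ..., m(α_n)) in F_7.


c = [2, 1, 4, 0, 6]

Message polynomial: m(x) = 3 + 3·x (mod 7).
For each evaluation point α_i, compute m(α_i) mod 7:
  α_1 = 2: Horner steps 3 → 2, so m(2) = 2.
  α_2 = 4: Horner steps 3 → 1, so m(4) = 1.
  α_3 = 5: Horner steps 3 → 4, so m(5) = 4.
  α_4 = 6: Horner steps 3 → 0, so m(6) = 0.
  α_5 = 1: Horner steps 3 → 6, so m(1) = 6.
Codeword c = [2, 1, 4, 0, 6] ∈ F_7^5.


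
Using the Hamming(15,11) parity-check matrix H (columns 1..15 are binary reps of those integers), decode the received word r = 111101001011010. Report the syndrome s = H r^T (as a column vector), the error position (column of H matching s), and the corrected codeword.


s = (0, 0, 1, 0)^T, error position = 2, corrected codeword c = 101101001011010

Compute s = H r^T mod 2 one row at a time:
  s_1 = 0 + 1 + 0 + 1 + 1 + 0 + 1 + 0 = 4 ≡ 0 (mod 2).
  s_2 = 1 + 0 + 1 + 0 + 1 + 0 + 1 + 0 = 4 ≡ 0 (mod 2).
  s_3 = 1 + 1 + 1 + 0 + 0 + 1 + 1 + 0 = 5 ≡ 1 (mod 2).
  s_4 = 1 + 1 + 0 + 0 + 1 + 1 + 0 + 0 = 4 ≡ 0 (mod 2).
s = (0, 0, 1, 0)^T — this equals column 2 of H (binary 0010), so error is at position 2.
Correct: flip bit 2 of r = 111101001011010 to get c = 101101001011010.


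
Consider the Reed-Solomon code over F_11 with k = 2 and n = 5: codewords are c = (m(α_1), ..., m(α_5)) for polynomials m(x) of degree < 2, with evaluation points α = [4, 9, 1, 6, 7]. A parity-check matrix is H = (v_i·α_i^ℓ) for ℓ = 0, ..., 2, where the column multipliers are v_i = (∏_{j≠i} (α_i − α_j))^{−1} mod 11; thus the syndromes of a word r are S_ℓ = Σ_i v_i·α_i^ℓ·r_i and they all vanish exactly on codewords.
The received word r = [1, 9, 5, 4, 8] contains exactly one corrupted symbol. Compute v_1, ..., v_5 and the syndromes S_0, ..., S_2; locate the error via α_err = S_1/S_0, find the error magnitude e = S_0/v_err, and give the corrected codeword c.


S = (3, 7, 9), error at position 4, error magnitude e = 2, c = [1, 9, 5, 2, 8].

Step 1: column multipliers v_i = (∏_{j≠i}(α_i − α_j))^{−1} mod 11.
  i = 1 (α = 4): (4−9)(4−1)(4−6)(4−7) = (−5)·3·(−2)·(−3) = −90 ≡ 9, so v_1 = 9^{−1} = 5 (mod 11).
  i = 2 (α = 9): (9−4)(9−1)(9−6)(9−7) = 5·8·3·2 = 240 ≡ 9, so v_2 = 9^{−1} = 5 (mod 11).
  i = 3 (α = 1): (1−4)(1−9)(1−6)(1−7) = (−3)·(−8)·(−5)·(−6) = 720 ≡ 5, so v_3 = 5^{−1} = 9 (mod 11).
  i = 4 (α = 6): (6−4)(6−9)(6−1)(6−7) = 2·(−3)·5·(−1) = 30 ≡ 8, so v_4 = 8^{−1} = 7 (mod 11).
  i = 5 (α = 7): (7−4)(7−9)(7−1)(7−6) = 3·(−2)·6·1 = −36 ≡ 8, so v_5 = 8^{−1} = 7 (mod 11).
  v = [5, 5, 9, 7, 7].
Step 2: syndromes of r = [1, 9, 5, 4, 8] (all sums mod 11).
  S_0 = Σ v_i r_i = 5·1 + 5·9 + 9·5 + 7·4 + 7·8 = 179 ≡ 3.
  S_1 = Σ v_i α_i r_i = 5·4·1 + 5·9·9 + 9·1·5 + 7·6·4 + 7·7·8 = 1030 ≡ 7.
  α_i^2 mod 11 = [5, 4, 1, 3, 5].
  S_2 = Σ v_i α_i^2 r_i = 5·5·1 + 5·4·9 + 9·1·5 + 7·3·4 + 7·5·8 = 614 ≡ 9.
  S = (3, 7, 9) ≠ 0, so r is not a codeword (an error is present).
Step 3: locate the error. For a single error e at position i, S_ℓ = v_i·e·α_i^ℓ, so α_err = S_1/S_0.
  S_0^{−1} = 3^{−1} = 4 (mod 11), so α_err = 7·4 = 28 ≡ 6 = α_4. Error position i = 4.
  Consistency check: S_2/S_1 = 9·8 = 72 ≡ 6 = α_err ✓ (single-error assumption holds).
Step 4: error magnitude e = S_0/v_4 = S_0·∏_{j≠4}(α_4 − α_j) = 3·8 = 24 ≡ 2 (mod 11).
Step 5: correct position 4: c_4 = r_4 − e = 4 − 2 ≡ 2 (mod 11). Hence c = [1, 9, 5, 2, 8].
  Check: interpolating c through the α_i gives m(x) = 10 + 6·x (degree < 2) with m(α_i) = c_i for every i, so c is indeed a codeword.


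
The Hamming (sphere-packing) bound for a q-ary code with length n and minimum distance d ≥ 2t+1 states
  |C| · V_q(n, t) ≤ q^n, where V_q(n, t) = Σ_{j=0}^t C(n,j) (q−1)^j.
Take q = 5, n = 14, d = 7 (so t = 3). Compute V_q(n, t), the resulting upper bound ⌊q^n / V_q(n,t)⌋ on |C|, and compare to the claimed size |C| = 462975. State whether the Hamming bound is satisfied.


V_q(n, t) = 24809, q^n = 6103515625, Hamming bound = 246020, |C| = 462975 > bound (violated).

Step 1: Compute V_q(n, t) = Σ_{j=0}^3 C(n, j) (q−1)^j.
  j = 0: C(14,0)·(4)^0 = 1·1 = 1.
  j = 1: C(14,1)·(4)^1 = 14·4 = 56.
  j = 2: C(14,2)·(4)^2 = 91·16 = 1456.
  j = 3: C(14,3)·(4)^3 = 364·64 = 23296.
  V_q(n, t) = 1 + 56 + 1456 + 23296 = 24809.
Step 2: q^n = 5^14 = 6103515625.
Step 3: Hamming bound ⌊q^n / V_q(n,t)⌋ = ⌊6103515625/24809⌋ = 246020.
Step 4: Compare |C| = 462975 to 246020: violated.
The claimed |C| lies above the Hamming bound, so no 5-ary code of length 14 with d ≥ 7 can have 462975 codewords.


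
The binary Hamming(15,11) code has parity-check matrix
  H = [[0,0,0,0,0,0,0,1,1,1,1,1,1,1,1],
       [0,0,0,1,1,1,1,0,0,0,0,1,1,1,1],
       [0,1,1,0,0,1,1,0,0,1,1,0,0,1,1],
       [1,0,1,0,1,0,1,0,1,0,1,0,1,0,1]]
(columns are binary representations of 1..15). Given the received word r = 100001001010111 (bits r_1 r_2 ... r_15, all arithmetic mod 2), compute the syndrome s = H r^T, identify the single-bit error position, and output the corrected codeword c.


s = (1, 0, 0, 1)^T, error position = 9, corrected codeword c = 100001000010111

Compute s = H r^T mod 2 one row at a time:
  s_1 = 0 + 1 + 0 + 1 + 0 + 1 + 1 + 1 = 5 ≡ 1 (mod 2).
  s_2 = 0 + 0 + 1 + 0 + 0 + 1 + 1 + 1 = 4 ≡ 0 (mod 2).
  s_3 = 0 + 0 + 1 + 0 + 0 + 1 + 1 + 1 = 4 ≡ 0 (mod 2).
  s_4 = 1 + 0 + 0 + 0 + 1 + 1 + 1 + 1 = 5 ≡ 1 (mod 2).
s = (1, 0, 0, 1)^T — this equals column 9 of H (binary 1001), so error is at position 9.
Correct: flip bit 9 of r = 100001001010111 to get c = 100001000010111.


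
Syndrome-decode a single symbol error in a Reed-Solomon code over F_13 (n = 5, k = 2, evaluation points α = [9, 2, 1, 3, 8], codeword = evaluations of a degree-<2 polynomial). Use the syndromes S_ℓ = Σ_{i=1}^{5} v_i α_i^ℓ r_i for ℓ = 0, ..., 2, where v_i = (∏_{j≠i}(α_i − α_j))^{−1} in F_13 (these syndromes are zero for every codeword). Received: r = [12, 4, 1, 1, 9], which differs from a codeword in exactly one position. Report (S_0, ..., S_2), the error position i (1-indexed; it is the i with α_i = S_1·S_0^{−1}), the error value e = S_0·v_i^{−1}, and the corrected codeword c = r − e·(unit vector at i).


S = (9, 1, 3), error at position 4, error magnitude e = 7, c = [12, 4, 1, 7, 9].

Step 1: column multipliers v_i = (∏_{j≠i}(α_i − α_j))^{−1} mod 13.
  i = 1 (α = 9): (9−2)(9−1)(9−3)(9−8) = 7·8·6·1 = 336 ≡ 11, so v_1 = 11^{−1} = 6 (mod 13).
  i = 2 (α = 2): (2−9)(2−1)(2−3)(2−8) = (−7)·1·(−1)·(−6) = −42 ≡ 10, so v_2 = 10^{−1} = 4 (mod 13).
  i = 3 (α = 1): (1−9)(1−2)(1−3)(1−8) = (−8)·(−1)·(−2)·(−7) = 112 ≡ 8, so v_3 = 8^{−1} = 5 (mod 13).
  i = 4 (α = 3): (3−9)(3−2)(3−1)(3−8) = (−6)·1·2·(−5) = 60 ≡ 8, so v_4 = 8^{−1} = 5 (mod 13).
  i = 5 (α = 8): (8−9)(8−2)(8−1)(8−3) = (−1)·6·7·5 = −210 ≡ 11, so v_5 = 11^{−1} = 6 (mod 13).
  v = [6, 4, 5, 5, 6].
Step 2: syndromes of r = [12, 4, 1, 1, 9] (all sums mod 13).
  S_0 = Σ v_i r_i = 6·12 + 4·4 + 5·1 + 5·1 + 6·9 = 152 ≡ 9.
  S_1 = Σ v_i α_i r_i = 6·9·12 + 4·2·4 + 5·1·1 + 5·3·1 + 6·8·9 = 1132 ≡ 1.
  α_i^2 mod 13 = [3, 4, 1, 9, 12].
  S_2 = Σ v_i α_i^2 r_i = 6·3·12 + 4·4·4 + 5·1·1 + 5·9·1 + 6·12·9 = 978 ≡ 3.
  S = (9, 1, 3) ≠ 0, so r is not a codeword (an error is present).
Step 3: locate the error. For a single error e at position i, S_ℓ = v_i·e·α_i^ℓ, so α_err = S_1/S_0.
  S_0^{−1} = 9^{−1} = 3 (mod 13), so α_err = 1·3 = 3 ≡ 3 = α_4. Error position i = 4.
  Consistency check: S_2/S_1 = 3·1 = 3 ≡ 3 = α_err ✓ (single-error assumption holds).
Step 4: error magnitude e = S_0/v_4 = S_0·∏_{j≠4}(α_4 − α_j) = 9·8 = 72 ≡ 7 (mod 13).
Step 5: correct position 4: c_4 = r_4 − e = 1 − 7 ≡ 7 (mod 13). Hence c = [12, 4, 1, 7, 9].
  Check: interpolating c through the α_i gives m(x) = 11 + 3·x (degree < 2) with m(α_i) = c_i for every i, so c is indeed a codeword.


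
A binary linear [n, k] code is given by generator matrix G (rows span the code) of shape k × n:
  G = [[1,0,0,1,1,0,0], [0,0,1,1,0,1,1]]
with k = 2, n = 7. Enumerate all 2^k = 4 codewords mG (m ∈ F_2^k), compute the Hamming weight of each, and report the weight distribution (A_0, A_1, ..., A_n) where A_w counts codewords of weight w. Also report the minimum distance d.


Weight distribution: A_0 = 1, A_3 = 1, A_4 = 1, A_5 = 1. Minimum distance d = 3.

Enumerate all 2^2 = 4 messages m ∈ F_2^2.
For each, compute codeword c = mG in F_2^7, then tally its weight.
  m = 00 → c = 0000000, weight = 0.
  m = 10 → c = 1001100, weight = 3.
  m = 01 → c = 0011011, weight = 4.
  m = 11 → c = 1010111, weight = 5.
Tally weights:
  weight 0: 1 codewords.
  weight 3: 1 codewords.
  weight 4: 1 codewords.
  weight 5: 1 codewords.
Minimum distance d = smallest w > 0 with A_w > 0 = 3.
Sanity: Σ A_w = 4 = 2^2 = 4 ✓.


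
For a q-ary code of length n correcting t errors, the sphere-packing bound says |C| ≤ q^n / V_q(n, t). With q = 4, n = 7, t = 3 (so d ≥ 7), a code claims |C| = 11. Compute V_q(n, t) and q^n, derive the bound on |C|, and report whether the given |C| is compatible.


V_q(n, t) = 1156, q^n = 16384, Hamming bound = 14, |C| = 11 ≤ bound (satisfied).

Step 1: Compute V_q(n, t) = Σ_{j=0}^3 C(n, j) (q−1)^j.
  j = 0: C(7,0)·(3)^0 = 1·1 = 1.
  j = 1: C(7,1)·(3)^1 = 7·3 = 21.
  j = 2: C(7,2)·(3)^2 = 21·9 = 189.
  j = 3: C(7,3)·(3)^3 = 35·27 = 945.
  V_q(n, t) = 1 + 21 + 189 + 945 = 1156.
Step 2: q^n = 4^7 = 16384.
Step 3: Hamming bound ⌊q^n / V_q(n,t)⌋ = ⌊16384/1156⌋ = 14.
Step 4: Compare |C| = 11 to 14: satisfied.
The claimed |C| lies below the Hamming bound.


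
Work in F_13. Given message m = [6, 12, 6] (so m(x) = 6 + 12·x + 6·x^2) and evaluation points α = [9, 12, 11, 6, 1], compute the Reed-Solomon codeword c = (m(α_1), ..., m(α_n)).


c = [2, 0, 6, 8, 11]

Message polynomial: m(x) = 6 + 12·x + 6·x^2 (mod 13).
For each evaluation point α_i, compute m(α_i) mod 13:
  α_1 = 9: Horner steps 6 → 1 → 2, so m(9) = 2.
  α_2 = 12: Horner steps 6 → 6 → 0, so m(12) = 0.
  α_3 = 11: Horner steps 6 → 0 → 6, so m(11) = 6.
  α_4 = 6: Horner steps 6 → 9 → 8, so m(6) = 8.
  α_5 = 1: Horner steps 6 → 5 → 11, so m(1) = 11.
Codeword c = [2, 0, 6, 8, 11] ∈ F_13^5.


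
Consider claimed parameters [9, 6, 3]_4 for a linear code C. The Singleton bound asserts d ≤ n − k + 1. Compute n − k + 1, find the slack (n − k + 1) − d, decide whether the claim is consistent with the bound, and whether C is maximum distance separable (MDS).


Singleton RHS = n − k + 1 = 4, slack = 1, bound satisfied, not MDS.

Singleton bound: d ≤ n − k + 1.
Here n = 9, k = 6, so n − k + 1 = 4.
Given d = 3, check d ≤ 4: YES.
Slack = (n − k + 1) − d = 1.
The code is NOT MDS (slack = 1 > 0).
Description: the claimed parameters are [9, 6, 3]_4; such a code would be non-MDS.


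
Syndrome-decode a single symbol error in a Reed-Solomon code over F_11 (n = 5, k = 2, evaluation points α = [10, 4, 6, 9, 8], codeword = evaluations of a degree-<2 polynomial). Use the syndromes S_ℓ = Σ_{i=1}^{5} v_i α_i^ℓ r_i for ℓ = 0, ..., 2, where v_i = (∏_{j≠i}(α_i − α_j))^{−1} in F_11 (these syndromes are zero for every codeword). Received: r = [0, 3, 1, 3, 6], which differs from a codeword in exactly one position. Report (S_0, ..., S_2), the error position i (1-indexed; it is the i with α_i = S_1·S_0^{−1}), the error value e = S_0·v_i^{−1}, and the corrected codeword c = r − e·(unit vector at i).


S = (2, 8, 10), error at position 2, error magnitude e = 7, c = [0, 7, 1, 3, 6].

Step 1: column multipliers v_i = (∏_{j≠i}(α_i − α_j))^{−1} mod 11.
  i = 1 (α = 10): (10−4)(10−6)(10−9)(10−8) = 6·4·1·2 = 48 ≡ 4, so v_1 = 4^{−1} = 3 (mod 11).
  i = 2 (α = 4): (4−10)(4−6)(4−9)(4−8) = (−6)·(−2)·(−5)·(−4) = 240 ≡ 9, so v_2 = 9^{−1} = 5 (mod 11).
  i = 3 (α = 6): (6−10)(6−4)(6−9)(6−8) = (−4)·2·(−3)·(−2) = −48 ≡ 7, so v_3 = 7^{−1} = 8 (mod 11).
  i = 4 (α = 9): (9−10)(9−4)(9−6)(9−8) = (−1)·5·3·1 = −15 ≡ 7, so v_4 = 7^{−1} = 8 (mod 11).
  i = 5 (α = 8): (8−10)(8−4)(8−6)(8−9) = (−2)·4·2·(−1) = 16 ≡ 5, so v_5 = 5^{−1} = 9 (mod 11).
  v = [3, 5, 8, 8, 9].
Step 2: syndromes of r = [0, 3, 1, 3, 6] (all sums mod 11).
  S_0 = Σ v_i r_i = 3·0 + 5·3 + 8·1 + 8·3 + 9·6 = 101 ≡ 2.
  S_1 = Σ v_i α_i r_i = 3·10·0 + 5·4·3 + 8·6·1 + 8·9·3 + 9·8·6 = 756 ≡ 8.
  α_i^2 mod 11 = [1, 5, 3, 4, 9].
  S_2 = Σ v_i α_i^2 r_i = 3·1·0 + 5·5·3 + 8·3·1 + 8·4·3 + 9·9·6 = 681 ≡ 10.
  S = (2, 8, 10) ≠ 0, so r is not a codeword (an error is present).
Step 3: locate the error. For a single error e at position i, S_ℓ = v_i·e·α_i^ℓ, so α_err = S_1/S_0.
  S_0^{−1} = 2^{−1} = 6 (mod 11), so α_err = 8·6 = 48 ≡ 4 = α_2. Error position i = 2.
  Consistency check: S_2/S_1 = 10·7 = 70 ≡ 4 = α_err ✓ (single-error assumption holds).
Step 4: error magnitude e = S_0/v_2 = S_0·∏_{j≠2}(α_2 − α_j) = 2·9 = 18 ≡ 7 (mod 11).
Step 5: correct position 2: c_2 = r_2 − e = 3 − 7 ≡ 7 (mod 11). Hence c = [0, 7, 1, 3, 6].
  Check: interpolating c through the α_i gives m(x) = 8 + 8·x (degree < 2) with m(α_i) = c_i for every i, so c is indeed a codeword.


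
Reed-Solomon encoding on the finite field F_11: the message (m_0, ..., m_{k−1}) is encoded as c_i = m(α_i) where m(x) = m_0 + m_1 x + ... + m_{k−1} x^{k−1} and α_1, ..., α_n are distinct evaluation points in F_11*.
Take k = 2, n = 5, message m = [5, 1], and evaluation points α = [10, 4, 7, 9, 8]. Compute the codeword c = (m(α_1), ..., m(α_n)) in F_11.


c = [4, 9, 1, 3, 2]

Message polynomial: m(x) = 5 + 1·x (mod 11).
For each evaluation point α_i, compute m(α_i) mod 11:
  α_1 = 10: Horner steps 1 → 4, so m(10) = 4.
  α_2 = 4: Horner steps 1 → 9, so m(4) = 9.
  α_3 = 7: Horner steps 1 → 1, so m(7) = 1.
  α_4 = 9: Horner steps 1 → 3, so m(9) = 3.
  α_5 = 8: Horner steps 1 → 2, so m(8) = 2.
Codeword c = [4, 9, 1, 3, 2] ∈ F_11^5.


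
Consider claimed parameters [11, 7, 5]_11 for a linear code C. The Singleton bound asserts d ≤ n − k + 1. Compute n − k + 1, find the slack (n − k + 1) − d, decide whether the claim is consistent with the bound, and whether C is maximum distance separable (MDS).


Singleton RHS = n − k + 1 = 5, slack = 0, bound satisfied, MDS.

Singleton bound: d ≤ n − k + 1.
Here n = 11, k = 7, so n − k + 1 = 5.
Given d = 5, check d ≤ 5: YES.
Slack = (n − k + 1) − d = 0.
The code is MDS (slack = 0).
Description: the claimed parameters are [11, 7, 5]_11; such a code would be MDS (meets Singleton bound).


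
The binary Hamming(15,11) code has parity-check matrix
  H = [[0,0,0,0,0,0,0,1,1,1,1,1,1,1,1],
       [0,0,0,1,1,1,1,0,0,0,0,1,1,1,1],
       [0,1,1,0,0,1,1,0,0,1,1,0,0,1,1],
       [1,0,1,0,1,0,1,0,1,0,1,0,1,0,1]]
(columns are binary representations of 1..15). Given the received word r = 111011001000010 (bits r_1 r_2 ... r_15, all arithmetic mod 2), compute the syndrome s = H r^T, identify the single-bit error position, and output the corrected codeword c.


s = (0, 1, 0, 0)^T, error position = 4, corrected codeword c = 111111001000010

Compute s = H r^T mod 2 one row at a time:
  s_1 = 0 + 1 + 0 + 0 + 0 + 0 + 1 + 0 = 2 ≡ 0 (mod 2).
  s_2 = 0 + 1 + 1 + 0 + 0 + 0 + 1 + 0 = 3 ≡ 1 (mod 2).
  s_3 = 1 + 1 + 1 + 0 + 0 + 0 + 1 + 0 = 4 ≡ 0 (mod 2).
  s_4 = 1 + 1 + 1 + 0 + 1 + 0 + 0 + 0 = 4 ≡ 0 (mod 2).
s = (0, 1, 0, 0)^T — this equals column 4 of H (binary 0100), so error is at position 4.
Correct: flip bit 4 of r = 111011001000010 to get c = 111111001000010.


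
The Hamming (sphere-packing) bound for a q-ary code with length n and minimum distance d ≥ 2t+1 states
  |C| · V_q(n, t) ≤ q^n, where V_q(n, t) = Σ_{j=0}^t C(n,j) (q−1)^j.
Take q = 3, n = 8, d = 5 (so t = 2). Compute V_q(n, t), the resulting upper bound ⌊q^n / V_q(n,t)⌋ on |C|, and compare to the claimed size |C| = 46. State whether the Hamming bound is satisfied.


V_q(n, t) = 129, q^n = 6561, Hamming bound = 50, |C| = 46 ≤ bound (satisfied).

Step 1: Compute V_q(n, t) = Σ_{j=0}^2 C(n, j) (q−1)^j.
  j = 0: C(8,0)·(2)^0 = 1·1 = 1.
  j = 1: C(8,1)·(2)^1 = 8·2 = 16.
  j = 2: C(8,2)·(2)^2 = 28·4 = 112.
  V_q(n, t) = 1 + 16 + 112 = 129.
Step 2: q^n = 3^8 = 6561.
Step 3: Hamming bound ⌊q^n / V_q(n,t)⌋ = ⌊6561/129⌋ = 50.
Step 4: Compare |C| = 46 to 50: satisfied.
The claimed |C| lies below the Hamming bound.


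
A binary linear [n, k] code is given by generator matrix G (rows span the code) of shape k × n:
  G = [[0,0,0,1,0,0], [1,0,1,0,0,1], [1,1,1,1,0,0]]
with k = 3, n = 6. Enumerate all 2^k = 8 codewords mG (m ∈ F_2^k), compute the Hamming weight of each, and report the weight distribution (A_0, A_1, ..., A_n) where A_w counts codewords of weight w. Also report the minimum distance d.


Weight distribution: A_0 = 1, A_1 = 1, A_2 = 1, A_3 = 3, A_4 = 2. Minimum distance d = 1.

Enumerate all 2^3 = 8 messages m ∈ F_2^3.
For each, compute codeword c = mG in F_2^6, then tally its weight.
  m = 000 → c = 000000, weight = 0.
  m = 100 → c = 000100, weight = 1.
  m = 010 → c = 101001, weight = 3.
  m = 110 → c = 101101, weight = 4.
  m = 001 → c = 111100, weight = 4.
  m = 101 → c = 111000, weight = 3.
  m = 011 → c = 010101, weight = 3.
  m = 111 → c = 010001, weight = 2.
Tally weights:
  weight 0: 1 codewords.
  weight 1: 1 codewords.
  weight 2: 1 codewords.
  weight 3: 3 codewords.
  weight 4: 2 codewords.
Minimum distance d = smallest w > 0 with A_w > 0 = 1.
Sanity: Σ A_w = 8 = 2^3 = 8 ✓.


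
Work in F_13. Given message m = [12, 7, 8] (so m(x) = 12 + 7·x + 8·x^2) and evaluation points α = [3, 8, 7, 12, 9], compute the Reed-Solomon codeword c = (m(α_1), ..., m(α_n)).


c = [1, 8, 11, 0, 8]

Message polynomial: m(x) = 12 + 7·x + 8·x^2 (mod 13).
For each evaluation point α_i, compute m(α_i) mod 13:
  α_1 = 3: Horner steps 8 → 5 → 1, so m(3) = 1.
  α_2 = 8: Horner steps 8 → 6 → 8, so m(8) = 8.
  α_3 = 7: Horner steps 8 → 11 → 11, so m(7) = 11.
  α_4 = 12: Horner steps 8 → 12 → 0, so m(12) = 0.
  α_5 = 9: Horner steps 8 → 1 → 8, so m(9) = 8.
Codeword c = [1, 8, 11, 0, 8] ∈ F_13^5.


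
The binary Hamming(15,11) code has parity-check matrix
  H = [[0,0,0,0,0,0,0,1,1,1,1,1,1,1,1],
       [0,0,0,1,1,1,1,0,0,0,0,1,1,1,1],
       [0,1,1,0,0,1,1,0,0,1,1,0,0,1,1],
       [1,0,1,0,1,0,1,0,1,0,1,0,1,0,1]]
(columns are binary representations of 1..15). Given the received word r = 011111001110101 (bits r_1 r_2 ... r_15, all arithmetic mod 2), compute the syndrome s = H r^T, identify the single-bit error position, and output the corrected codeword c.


s = (1, 1, 0, 0)^T, error position = 12, corrected codeword c = 011111001111101

Compute s = H r^T mod 2 one row at a time:
  s_1 = 0 + 1 + 1 + 1 + 0 + 1 + 0 + 1 = 5 ≡ 1 (mod 2).
  s_2 = 1 + 1 + 1 + 0 + 0 + 1 + 0 + 1 = 5 ≡ 1 (mod 2).
  s_3 = 1 + 1 + 1 + 0 + 1 + 1 + 0 + 1 = 6 ≡ 0 (mod 2).
  s_4 = 0 + 1 + 1 + 0 + 1 + 1 + 1 + 1 = 6 ≡ 0 (mod 2).
s = (1, 1, 0, 0)^T — this equals column 12 of H (binary 1100), so error is at position 12.
Correct: flip bit 12 of r = 011111001110101 to get c = 011111001111101.


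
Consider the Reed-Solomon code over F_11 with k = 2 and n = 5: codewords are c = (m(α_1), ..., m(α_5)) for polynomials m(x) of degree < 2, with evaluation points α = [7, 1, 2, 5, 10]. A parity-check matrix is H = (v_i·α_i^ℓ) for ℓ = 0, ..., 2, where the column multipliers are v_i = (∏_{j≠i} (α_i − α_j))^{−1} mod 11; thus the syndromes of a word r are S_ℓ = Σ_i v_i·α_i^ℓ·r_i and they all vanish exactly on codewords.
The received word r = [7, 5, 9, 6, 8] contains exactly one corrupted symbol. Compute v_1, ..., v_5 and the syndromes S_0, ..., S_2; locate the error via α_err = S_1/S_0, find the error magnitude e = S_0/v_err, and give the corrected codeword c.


S = (4, 9, 1), error at position 4, error magnitude e = 7, c = [7, 5, 9, 10, 8].

Step 1: column multipliers v_i = (∏_{j≠i}(α_i − α_j))^{−1} mod 11.
  i = 1 (α = 7): (7−1)(7−2)(7−5)(7−10) = 6·5·2·(−3) = −180 ≡ 7, so v_1 = 7^{−1} = 8 (mod 11).
  i = 2 (α = 1): (1−7)(1−2)(1−5)(1−10) = (−6)·(−1)·(−4)·(−9) = 216 ≡ 7, so v_2 = 7^{−1} = 8 (mod 11).
  i = 3 (α = 2): (2−7)(2−1)(2−5)(2−10) = (−5)·1·(−3)·(−8) = −120 ≡ 1, so v_3 = 1^{−1} = 1 (mod 11).
  i = 4 (α = 5): (5−7)(5−1)(5−2)(5−10) = (−2)·4·3·(−5) = 120 ≡ 10, so v_4 = 10^{−1} = 10 (mod 11).
  i = 5 (α = 10): (10−7)(10−1)(10−2)(10−5) = 3·9·8·5 = 1080 ≡ 2, so v_5 = 2^{−1} = 6 (mod 11).
  v = [8, 8, 1, 10, 6].
Step 2: syndromes of r = [7, 5, 9, 6, 8] (all sums mod 11).
  S_0 = Σ v_i r_i = 8·7 + 8·5 + 1·9 + 10·6 + 6·8 = 213 ≡ 4.
  S_1 = Σ v_i α_i r_i = 8·7·7 + 8·1·5 + 1·2·9 + 10·5·6 + 6·10·8 = 1230 ≡ 9.
  α_i^2 mod 11 = [5, 1, 4, 3, 1].
  S_2 = Σ v_i α_i^2 r_i = 8·5·7 + 8·1·5 + 1·4·9 + 10·3·6 + 6·1·8 = 584 ≡ 1.
  S = (4, 9, 1) ≠ 0, so r is not a codeword (an error is present).
Step 3: locate the error. For a single error e at position i, S_ℓ = v_i·e·α_i^ℓ, so α_err = S_1/S_0.
  S_0^{−1} = 4^{−1} = 3 (mod 11), so α_err = 9·3 = 27 ≡ 5 = α_4. Error position i = 4.
  Consistency check: S_2/S_1 = 1·5 = 5 ≡ 5 = α_err ✓ (single-error assumption holds).
Step 4: error magnitude e = S_0/v_4 = S_0·∏_{j≠4}(α_4 − α_j) = 4·10 = 40 ≡ 7 (mod 11).
Step 5: correct position 4: c_4 = r_4 − e = 6 − 7 ≡ 10 (mod 11). Hence c = [7, 5, 9, 10, 8].
  Check: interpolating c through the α_i gives m(x) = 1 + 4·x (degree < 2) with m(α_i) = c_i for every i, so c is indeed a codeword.


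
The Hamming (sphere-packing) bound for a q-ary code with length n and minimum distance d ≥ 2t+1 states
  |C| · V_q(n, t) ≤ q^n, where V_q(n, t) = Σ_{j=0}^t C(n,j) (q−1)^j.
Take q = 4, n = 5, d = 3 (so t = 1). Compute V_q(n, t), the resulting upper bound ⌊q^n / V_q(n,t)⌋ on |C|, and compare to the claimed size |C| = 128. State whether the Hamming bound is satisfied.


V_q(n, t) = 16, q^n = 1024, Hamming bound = 64, |C| = 128 > bound (violated).

Step 1: Compute V_q(n, t) = Σ_{j=0}^1 C(n, j) (q−1)^j.
  j = 0: C(5,0)·(3)^0 = 1·1 = 1.
  j = 1: C(5,1)·(3)^1 = 5·3 = 15.
  V_q(n, t) = 1 + 15 = 16.
Step 2: q^n = 4^5 = 1024.
Step 3: Hamming bound ⌊q^n / V_q(n,t)⌋ = ⌊1024/16⌋ = 64.
Step 4: Compare |C| = 128 to 64: violated.
The claimed |C| lies above the Hamming bound, so no 4-ary code of length 5 with d ≥ 3 can have 128 codewords.


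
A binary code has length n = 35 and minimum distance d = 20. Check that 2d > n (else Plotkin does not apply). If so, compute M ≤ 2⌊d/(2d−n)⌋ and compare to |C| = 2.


Plotkin bound M ≤ 8; given |C| = 2 ≤ bound (satisfied).

Check applicability: 2d = 40, n = 35.
2d − n = 5 > 0, so Plotkin applies.
Compute d/(2d−n) = 20/5 ≈ 4.0000.
⌊d/(2d−n)⌋ = 4.
Plotkin bound: M ≤ 2·4 = 8.
Given |C| = 2, check: satisfied.
This |C| is below the Plotkin bound.


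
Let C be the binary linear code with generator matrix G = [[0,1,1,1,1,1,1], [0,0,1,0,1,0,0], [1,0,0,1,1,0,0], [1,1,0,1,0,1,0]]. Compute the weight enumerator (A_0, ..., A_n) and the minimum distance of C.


Weight distribution: A_0 = 1, A_2 = 2, A_3 = 6, A_4 = 3, A_5 = 2, A_6 = 2. Minimum distance d = 2.

Enumerate all 2^4 = 16 messages m ∈ F_2^4.
For each, compute codeword c = mG in F_2^7, then tally its weight.
  m = 0000 → c = 0000000, weight = 0.
  m = 1000 → c = 0111111, weight = 6.
  m = 0100 → c = 0010100, weight = 2.
  m = 1100 → c = 0101011, weight = 4.
  m = 0010 → c = 1001100, weight = 3.
  m = 1010 → c = 1110011, weight = 5.
  m = 0110 → c = 1011000, weight = 3.
  m = 1110 → c = 1100111, weight = 5.
  m = 0001 → c = 1101010, weight = 4.
  m = 1001 → c = 1010101, weight = 4.
  m = 0101 → c = 1111110, weight = 6.
  m = 1101 → c = 1000001, weight = 2.
  m = 0011 → c = 0100110, weight = 3.
  m = 1011 → c = 0011001, weight = 3.
  m = 0111 → c = 0110010, weight = 3.
  m = 1111 → c = 0001101, weight = 3.
Tally weights:
  weight 0: 1 codewords.
  weight 2: 2 codewords.
  weight 3: 6 codewords.
  weight 4: 3 codewords.
  weight 5: 2 codewords.
  weight 6: 2 codewords.
Minimum distance d = smallest w > 0 with A_w > 0 = 2.
Sanity: Σ A_w = 16 = 2^4 = 16 ✓.


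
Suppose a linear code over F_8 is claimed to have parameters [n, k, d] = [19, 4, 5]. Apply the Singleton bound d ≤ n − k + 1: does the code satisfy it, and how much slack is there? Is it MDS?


Singleton RHS = n − k + 1 = 16, slack = 11, bound satisfied, not MDS.

Singleton bound: d ≤ n − k + 1.
Here n = 19, k = 4, so n − k + 1 = 16.
Given d = 5, check d ≤ 16: YES.
Slack = (n − k + 1) − d = 11.
The code is NOT MDS (slack = 11 > 0).
Description: the claimed parameters are [19, 4, 5]_8; such a code would be non-MDS.


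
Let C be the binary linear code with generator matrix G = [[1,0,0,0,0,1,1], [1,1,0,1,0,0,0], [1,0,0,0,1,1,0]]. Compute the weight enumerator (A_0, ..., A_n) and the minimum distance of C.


Weight distribution: A_0 = 1, A_2 = 1, A_3 = 3, A_4 = 2, A_5 = 1. Minimum distance d = 2.

Enumerate all 2^3 = 8 messages m ∈ F_2^3.
For each, compute codeword c = mG in F_2^7, then tally its weight.
  m = 000 → c = 0000000, weight = 0.
  m = 100 → c = 1000011, weight = 3.
  m = 010 → c = 1101000, weight = 3.
  m = 110 → c = 0101011, weight = 4.
  m = 001 → c = 1000110, weight = 3.
  m = 101 → c = 0000101, weight = 2.
  m = 011 → c = 0101110, weight = 4.
  m = 111 → c = 1101101, weight = 5.
Tally weights:
  weight 0: 1 codewords.
  weight 2: 1 codewords.
  weight 3: 3 codewords.
  weight 4: 2 codewords.
  weight 5: 1 codewords.
Minimum distance d = smallest w > 0 with A_w > 0 = 2.
Sanity: Σ A_w = 8 = 2^3 = 8 ✓.
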